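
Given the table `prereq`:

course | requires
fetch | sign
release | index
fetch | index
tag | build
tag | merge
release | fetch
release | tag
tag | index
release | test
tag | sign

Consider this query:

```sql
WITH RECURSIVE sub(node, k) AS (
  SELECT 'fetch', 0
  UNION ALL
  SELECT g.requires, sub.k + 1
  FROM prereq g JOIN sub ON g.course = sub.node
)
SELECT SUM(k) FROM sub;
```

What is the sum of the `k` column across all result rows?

2

Base: (fetch, k=0).
Iteration 1: edges from {fetch} -> (index, k=1), (sign, k=1).
Iteration 2: no outgoing edges from {index,sign}; recursion stops.
SUM(k) = 0 + 1 + 1 = 2.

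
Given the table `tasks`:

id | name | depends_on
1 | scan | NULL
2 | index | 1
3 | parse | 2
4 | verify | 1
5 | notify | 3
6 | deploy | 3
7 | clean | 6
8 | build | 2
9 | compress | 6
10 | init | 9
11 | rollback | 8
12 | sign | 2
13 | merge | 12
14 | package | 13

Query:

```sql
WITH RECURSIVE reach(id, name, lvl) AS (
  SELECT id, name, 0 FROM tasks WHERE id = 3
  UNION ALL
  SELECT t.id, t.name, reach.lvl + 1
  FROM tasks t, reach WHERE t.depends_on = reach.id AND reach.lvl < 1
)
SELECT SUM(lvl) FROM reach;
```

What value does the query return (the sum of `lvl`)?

Base: id=3 (parse) at lvl 0.
Iteration 1: rows with depends_on in {3} -> notify (id 5, lvl 1), deploy (id 6, lvl 1).
Iteration 2: lvl < 1 fails for all current rows; recursion stops.
SUM(lvl) = 0 + 1 + 1 = 2.

2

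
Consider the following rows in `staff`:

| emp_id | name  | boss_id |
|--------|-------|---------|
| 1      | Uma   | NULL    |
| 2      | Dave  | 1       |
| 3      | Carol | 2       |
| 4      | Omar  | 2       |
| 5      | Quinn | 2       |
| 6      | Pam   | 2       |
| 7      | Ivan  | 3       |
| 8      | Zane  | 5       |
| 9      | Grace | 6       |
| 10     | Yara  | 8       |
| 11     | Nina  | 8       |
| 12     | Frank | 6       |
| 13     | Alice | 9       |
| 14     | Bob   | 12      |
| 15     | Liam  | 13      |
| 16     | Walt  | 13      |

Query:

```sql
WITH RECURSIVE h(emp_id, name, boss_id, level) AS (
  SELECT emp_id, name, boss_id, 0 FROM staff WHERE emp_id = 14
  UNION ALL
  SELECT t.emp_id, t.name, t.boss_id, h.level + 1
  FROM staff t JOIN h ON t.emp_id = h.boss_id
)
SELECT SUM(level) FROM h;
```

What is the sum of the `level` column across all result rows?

Base: emp_id=14 (Bob), boss_id=12, level 0.
Iteration 1: join on emp_id=12 -> Frank (id 12, boss_id=6, level 1).
Iteration 2: join on emp_id=6 -> Pam (id 6, boss_id=2, level 2).
Iteration 3: join on emp_id=2 -> Dave (id 2, boss_id=1, level 3).
Iteration 4: join on emp_id=1 -> Uma (id 1, boss_id=NULL, level 4).
Iteration 5: boss_id is NULL; no match; recursion stops.
SUM(level) = 0 + 1 + 2 + 3 + 4 = 10.

10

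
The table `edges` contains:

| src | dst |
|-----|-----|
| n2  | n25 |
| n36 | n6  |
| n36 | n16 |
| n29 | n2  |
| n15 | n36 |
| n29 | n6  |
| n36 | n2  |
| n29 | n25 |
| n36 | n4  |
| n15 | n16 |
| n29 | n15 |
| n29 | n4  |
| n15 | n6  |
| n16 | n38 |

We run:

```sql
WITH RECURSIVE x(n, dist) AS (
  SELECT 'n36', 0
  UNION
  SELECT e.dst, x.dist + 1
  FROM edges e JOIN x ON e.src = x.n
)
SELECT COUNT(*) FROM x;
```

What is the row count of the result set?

Base: (n36, dist=0).
Iteration 1: edges from {n36} -> (n16, dist=1), (n2, dist=1), (n4, dist=1), (n6, dist=1).
Iteration 2: edges from {n16,n2,n4,n6} -> (n25, dist=2), (n38, dist=2).
Iteration 3: no outgoing edges from {n25,n38}; recursion stops.
Total rows emitted: 7.

7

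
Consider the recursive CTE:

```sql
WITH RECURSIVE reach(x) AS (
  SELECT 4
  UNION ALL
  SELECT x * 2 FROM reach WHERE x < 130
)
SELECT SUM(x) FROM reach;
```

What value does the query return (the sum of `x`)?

Base: x=4.
Iteration 1: 4 < 130 holds -> x = 4 * 2 = 8.
Iteration 2: 8 < 130 holds -> x = 8 * 2 = 16.
Iteration 3: 16 < 130 holds -> x = 16 * 2 = 32.
Iteration 4: 32 < 130 holds -> x = 32 * 2 = 64.
Iteration 5: 64 < 130 holds -> x = 64 * 2 = 128.
Iteration 6: 128 < 130 holds -> x = 128 * 2 = 256.
Iteration 7: 256 < 130 fails; recursion stops.
SUM(x) = 4 + 8 + 16 + 32 + 64 + 128 + 256 = 508.

508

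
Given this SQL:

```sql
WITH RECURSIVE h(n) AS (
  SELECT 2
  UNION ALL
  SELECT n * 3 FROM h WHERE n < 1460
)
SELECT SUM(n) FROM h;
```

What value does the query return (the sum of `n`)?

Base: n=2.
Iteration 1: 2 < 1460 holds -> n = 2 * 3 = 6.
Iteration 2: 6 < 1460 holds -> n = 6 * 3 = 18.
Iteration 3: 18 < 1460 holds -> n = 18 * 3 = 54.
Iteration 4: 54 < 1460 holds -> n = 54 * 3 = 162.
Iteration 5: 162 < 1460 holds -> n = 162 * 3 = 486.
Iteration 6: 486 < 1460 holds -> n = 486 * 3 = 1458.
Iteration 7: 1458 < 1460 holds -> n = 1458 * 3 = 4374.
Iteration 8: 4374 < 1460 fails; recursion stops.
SUM(n) = 2 + 6 + 18 + 54 + 162 + 486 + 1458 + 4374 = 6560.

6560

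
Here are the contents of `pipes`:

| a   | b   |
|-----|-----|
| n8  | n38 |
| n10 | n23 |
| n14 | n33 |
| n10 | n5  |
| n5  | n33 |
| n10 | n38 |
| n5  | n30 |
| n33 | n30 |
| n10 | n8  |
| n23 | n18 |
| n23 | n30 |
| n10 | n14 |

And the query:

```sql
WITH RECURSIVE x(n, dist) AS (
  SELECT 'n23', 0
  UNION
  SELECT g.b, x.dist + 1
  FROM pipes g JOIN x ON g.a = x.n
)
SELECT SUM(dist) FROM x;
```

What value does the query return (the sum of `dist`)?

Base: (n23, dist=0).
Iteration 1: edges from {n23} -> (n18, dist=1), (n30, dist=1).
Iteration 2: no outgoing edges from {n18,n30}; recursion stops.
SUM(dist) = 0 + 1 + 1 = 2.

2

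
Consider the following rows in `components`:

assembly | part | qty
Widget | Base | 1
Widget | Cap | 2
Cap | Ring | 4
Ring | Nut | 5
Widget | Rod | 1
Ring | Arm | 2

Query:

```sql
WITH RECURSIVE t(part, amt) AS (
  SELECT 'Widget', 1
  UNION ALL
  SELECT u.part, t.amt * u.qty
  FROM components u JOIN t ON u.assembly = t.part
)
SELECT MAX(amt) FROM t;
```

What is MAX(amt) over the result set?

40

Base: (Widget, amt=1).
Iteration 1: components of {Widget} -> Base = 1*1 = 1, Cap = 1*2 = 2, Rod = 1*1 = 1.
Iteration 2: components of {Base,Cap,Rod} -> Ring = 2*4 = 8.
Iteration 3: components of {Ring} -> Arm = 8*2 = 16, Nut = 8*5 = 40.
Iteration 4: no further components; recursion stops.
amt values: 1, 1, 2, 1, 8, 40, 16; the maximum is 40.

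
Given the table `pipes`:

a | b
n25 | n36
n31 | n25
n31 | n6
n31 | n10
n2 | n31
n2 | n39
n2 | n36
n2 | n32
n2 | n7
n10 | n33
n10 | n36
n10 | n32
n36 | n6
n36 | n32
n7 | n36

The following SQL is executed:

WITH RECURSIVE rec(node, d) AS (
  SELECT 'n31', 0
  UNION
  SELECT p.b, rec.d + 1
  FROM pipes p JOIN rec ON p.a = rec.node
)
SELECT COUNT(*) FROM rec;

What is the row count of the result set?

9

Base: (n31, d=0).
Iteration 1: edges from {n31} -> (n10, d=1), (n25, d=1), (n6, d=1).
Iteration 2: edges from {n10,n25,n6} -> (n32, d=2), (n33, d=2), (n36, d=2). [UNION drops 1 duplicate row(s)]
Iteration 3: edges from {n32,n33,n36} -> (n32, d=3), (n6, d=3).
Iteration 4: no outgoing edges from {n32,n6}; recursion stops.
Total rows emitted: 9.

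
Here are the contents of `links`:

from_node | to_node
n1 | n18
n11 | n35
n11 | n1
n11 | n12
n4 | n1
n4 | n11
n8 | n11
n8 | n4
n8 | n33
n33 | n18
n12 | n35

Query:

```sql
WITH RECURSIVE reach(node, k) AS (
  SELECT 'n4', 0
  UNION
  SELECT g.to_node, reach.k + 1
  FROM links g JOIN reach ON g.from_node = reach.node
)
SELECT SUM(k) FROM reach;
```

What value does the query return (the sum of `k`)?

Base: (n4, k=0).
Iteration 1: edges from {n4} -> (n1, k=1), (n11, k=1).
Iteration 2: edges from {n1,n11} -> (n1, k=2), (n12, k=2), (n18, k=2), (n35, k=2).
Iteration 3: edges from {n1,n12,n18,n35} -> (n18, k=3), (n35, k=3).
Iteration 4: no outgoing edges from {n18,n35}; recursion stops.
SUM(k) = 0 + 1 + 1 + 2 + 2 + 2 + 2 + 3 + 3 = 16.

16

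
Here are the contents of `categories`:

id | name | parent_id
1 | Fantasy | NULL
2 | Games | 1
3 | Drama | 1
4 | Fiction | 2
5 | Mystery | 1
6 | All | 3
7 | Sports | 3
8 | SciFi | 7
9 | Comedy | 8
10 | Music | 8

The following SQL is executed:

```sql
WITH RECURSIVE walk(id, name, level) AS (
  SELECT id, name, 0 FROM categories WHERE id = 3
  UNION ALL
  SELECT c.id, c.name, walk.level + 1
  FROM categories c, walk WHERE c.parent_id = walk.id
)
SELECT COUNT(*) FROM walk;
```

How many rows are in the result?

6

Base: id=3 (Drama) at level 0.
Iteration 1: rows with parent_id in {3} -> All (id 6, level 1), Sports (id 7, level 1).
Iteration 2: rows with parent_id in {6,7} -> SciFi (id 8, level 2).
Iteration 3: rows with parent_id in {8} -> Comedy (id 9, level 3), Music (id 10, level 3).
Iteration 4: no rows with parent_id in {9,10}; recursion stops.
Total rows emitted: 6.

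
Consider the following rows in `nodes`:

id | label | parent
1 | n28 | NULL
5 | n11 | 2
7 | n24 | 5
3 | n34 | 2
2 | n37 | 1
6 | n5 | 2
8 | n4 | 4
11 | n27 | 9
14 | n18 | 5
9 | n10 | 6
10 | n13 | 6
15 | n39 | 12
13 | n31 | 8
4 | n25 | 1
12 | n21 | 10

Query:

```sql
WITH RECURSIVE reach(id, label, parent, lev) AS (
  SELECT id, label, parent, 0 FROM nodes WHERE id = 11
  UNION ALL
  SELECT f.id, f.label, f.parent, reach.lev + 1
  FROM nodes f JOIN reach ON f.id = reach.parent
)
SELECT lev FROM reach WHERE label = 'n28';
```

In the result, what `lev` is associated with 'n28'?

4

Base: id=11 (n27), parent=9, lev 0.
Iteration 1: join on id=9 -> n10 (id 9, parent=6, lev 1).
Iteration 2: join on id=6 -> n5 (id 6, parent=2, lev 2).
Iteration 3: join on id=2 -> n37 (id 2, parent=1, lev 3).
Iteration 4: join on id=1 -> n28 (id 1, parent=NULL, lev 4).
Iteration 5: parent is NULL; no match; recursion stops.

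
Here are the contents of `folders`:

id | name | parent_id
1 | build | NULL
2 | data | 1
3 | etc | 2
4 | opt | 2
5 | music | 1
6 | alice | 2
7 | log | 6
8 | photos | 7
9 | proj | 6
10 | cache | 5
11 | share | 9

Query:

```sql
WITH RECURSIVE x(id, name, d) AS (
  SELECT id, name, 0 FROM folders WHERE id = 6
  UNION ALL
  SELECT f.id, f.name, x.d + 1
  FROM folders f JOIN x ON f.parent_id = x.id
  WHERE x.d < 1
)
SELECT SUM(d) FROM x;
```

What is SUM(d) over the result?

Base: id=6 (alice) at d 0.
Iteration 1: rows with parent_id in {6} -> log (id 7, d 1), proj (id 9, d 1).
Iteration 2: d < 1 fails for all current rows; recursion stops.
SUM(d) = 0 + 1 + 1 = 2.

2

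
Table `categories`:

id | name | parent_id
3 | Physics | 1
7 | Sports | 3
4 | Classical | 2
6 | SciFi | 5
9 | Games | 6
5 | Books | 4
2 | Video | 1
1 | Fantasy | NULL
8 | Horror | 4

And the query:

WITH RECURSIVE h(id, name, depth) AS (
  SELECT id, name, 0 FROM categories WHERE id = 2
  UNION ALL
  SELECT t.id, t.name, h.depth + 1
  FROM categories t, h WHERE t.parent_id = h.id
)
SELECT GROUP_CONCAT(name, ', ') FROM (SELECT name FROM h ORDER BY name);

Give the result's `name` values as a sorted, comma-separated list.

Base: id=2 (Video) at depth 0.
Iteration 1: rows with parent_id in {2} -> Classical (id 4, depth 1).
Iteration 2: rows with parent_id in {4} -> Books (id 5, depth 2), Horror (id 8, depth 2).
Iteration 3: rows with parent_id in {5,8} -> SciFi (id 6, depth 3).
Iteration 4: rows with parent_id in {6} -> Games (id 9, depth 4).
Iteration 5: no rows with parent_id in {9}; recursion stops.

Books, Classical, Games, Horror, SciFi, Video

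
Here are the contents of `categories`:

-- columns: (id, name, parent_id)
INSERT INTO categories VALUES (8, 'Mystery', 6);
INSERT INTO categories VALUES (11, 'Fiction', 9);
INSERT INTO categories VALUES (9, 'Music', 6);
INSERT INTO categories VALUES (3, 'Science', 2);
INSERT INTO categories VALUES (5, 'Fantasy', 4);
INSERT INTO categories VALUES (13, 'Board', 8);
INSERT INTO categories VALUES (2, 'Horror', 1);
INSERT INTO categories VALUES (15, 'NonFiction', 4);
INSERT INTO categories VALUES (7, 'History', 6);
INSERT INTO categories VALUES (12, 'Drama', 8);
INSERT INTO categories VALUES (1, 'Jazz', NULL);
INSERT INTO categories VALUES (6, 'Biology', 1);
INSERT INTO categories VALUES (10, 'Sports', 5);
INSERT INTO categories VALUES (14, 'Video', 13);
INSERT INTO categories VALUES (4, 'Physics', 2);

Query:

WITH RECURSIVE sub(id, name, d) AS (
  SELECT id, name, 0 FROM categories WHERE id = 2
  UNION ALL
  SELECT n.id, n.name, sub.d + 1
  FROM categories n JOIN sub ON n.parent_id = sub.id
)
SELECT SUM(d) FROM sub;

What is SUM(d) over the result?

Base: id=2 (Horror) at d 0.
Iteration 1: rows with parent_id in {2} -> Science (id 3, d 1), Physics (id 4, d 1).
Iteration 2: rows with parent_id in {3,4} -> Fantasy (id 5, d 2), NonFiction (id 15, d 2).
Iteration 3: rows with parent_id in {5,15} -> Sports (id 10, d 3).
Iteration 4: no rows with parent_id in {10}; recursion stops.
SUM(d) = 0 + 1 + 1 + 2 + 2 + 3 = 9.

9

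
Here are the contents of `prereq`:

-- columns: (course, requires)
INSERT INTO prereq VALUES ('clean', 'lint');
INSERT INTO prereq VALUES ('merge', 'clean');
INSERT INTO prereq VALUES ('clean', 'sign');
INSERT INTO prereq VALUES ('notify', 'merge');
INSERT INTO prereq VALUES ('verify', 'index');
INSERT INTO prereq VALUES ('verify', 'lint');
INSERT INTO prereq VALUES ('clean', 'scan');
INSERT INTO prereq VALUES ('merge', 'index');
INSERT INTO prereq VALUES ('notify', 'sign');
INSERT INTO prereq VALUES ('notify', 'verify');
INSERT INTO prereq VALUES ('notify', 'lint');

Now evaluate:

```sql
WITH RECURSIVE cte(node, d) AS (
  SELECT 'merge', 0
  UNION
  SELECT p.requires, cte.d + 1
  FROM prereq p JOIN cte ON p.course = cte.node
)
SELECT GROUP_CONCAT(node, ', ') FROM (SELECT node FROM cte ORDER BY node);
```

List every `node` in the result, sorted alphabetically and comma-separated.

clean, index, lint, merge, scan, sign

Base: (merge, d=0).
Iteration 1: edges from {merge} -> (clean, d=1), (index, d=1).
Iteration 2: edges from {clean,index} -> (lint, d=2), (scan, d=2), (sign, d=2).
Iteration 3: no outgoing edges from {lint,scan,sign}; recursion stops.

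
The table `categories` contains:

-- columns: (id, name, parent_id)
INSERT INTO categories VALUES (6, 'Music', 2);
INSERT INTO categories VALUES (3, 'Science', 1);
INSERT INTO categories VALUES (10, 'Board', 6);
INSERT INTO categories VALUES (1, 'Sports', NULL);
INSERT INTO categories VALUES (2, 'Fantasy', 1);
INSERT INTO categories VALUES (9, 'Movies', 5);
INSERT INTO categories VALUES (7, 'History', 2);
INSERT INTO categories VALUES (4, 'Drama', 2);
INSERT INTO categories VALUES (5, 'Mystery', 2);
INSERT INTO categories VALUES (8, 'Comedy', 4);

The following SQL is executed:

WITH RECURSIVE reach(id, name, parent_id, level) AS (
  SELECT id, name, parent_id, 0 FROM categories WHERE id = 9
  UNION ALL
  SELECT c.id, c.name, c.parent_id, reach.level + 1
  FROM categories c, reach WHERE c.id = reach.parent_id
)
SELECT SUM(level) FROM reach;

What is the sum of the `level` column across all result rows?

6

Base: id=9 (Movies), parent_id=5, level 0.
Iteration 1: join on id=5 -> Mystery (id 5, parent_id=2, level 1).
Iteration 2: join on id=2 -> Fantasy (id 2, parent_id=1, level 2).
Iteration 3: join on id=1 -> Sports (id 1, parent_id=NULL, level 3).
Iteration 4: parent_id is NULL; no match; recursion stops.
SUM(level) = 0 + 1 + 2 + 3 = 6.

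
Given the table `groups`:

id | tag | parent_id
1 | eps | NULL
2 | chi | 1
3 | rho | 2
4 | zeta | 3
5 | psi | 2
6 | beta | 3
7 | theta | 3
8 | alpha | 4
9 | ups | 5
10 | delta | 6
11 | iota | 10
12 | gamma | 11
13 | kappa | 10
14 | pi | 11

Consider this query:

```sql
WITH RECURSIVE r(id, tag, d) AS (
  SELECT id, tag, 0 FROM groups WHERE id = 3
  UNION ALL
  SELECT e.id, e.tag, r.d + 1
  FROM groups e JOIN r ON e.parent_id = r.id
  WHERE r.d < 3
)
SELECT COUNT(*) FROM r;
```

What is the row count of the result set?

8

Base: id=3 (rho) at d 0.
Iteration 1: rows with parent_id in {3} -> zeta (id 4, d 1), beta (id 6, d 1), theta (id 7, d 1).
Iteration 2: rows with parent_id in {4,6,7} -> alpha (id 8, d 2), delta (id 10, d 2).
Iteration 3: rows with parent_id in {8,10} -> iota (id 11, d 3), kappa (id 13, d 3).
Iteration 4: d < 3 fails for all current rows; recursion stops.
Total rows emitted: 8.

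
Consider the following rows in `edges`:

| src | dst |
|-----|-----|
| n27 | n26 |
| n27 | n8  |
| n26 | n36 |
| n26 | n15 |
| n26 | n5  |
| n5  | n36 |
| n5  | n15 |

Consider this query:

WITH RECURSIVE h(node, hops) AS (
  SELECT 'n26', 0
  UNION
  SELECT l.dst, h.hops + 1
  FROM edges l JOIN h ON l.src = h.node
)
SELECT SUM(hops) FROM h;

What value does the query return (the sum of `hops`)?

Base: (n26, hops=0).
Iteration 1: edges from {n26} -> (n15, hops=1), (n36, hops=1), (n5, hops=1).
Iteration 2: edges from {n15,n36,n5} -> (n15, hops=2), (n36, hops=2).
Iteration 3: no outgoing edges from {n15,n36}; recursion stops.
SUM(hops) = 0 + 1 + 1 + 1 + 2 + 2 = 7.

7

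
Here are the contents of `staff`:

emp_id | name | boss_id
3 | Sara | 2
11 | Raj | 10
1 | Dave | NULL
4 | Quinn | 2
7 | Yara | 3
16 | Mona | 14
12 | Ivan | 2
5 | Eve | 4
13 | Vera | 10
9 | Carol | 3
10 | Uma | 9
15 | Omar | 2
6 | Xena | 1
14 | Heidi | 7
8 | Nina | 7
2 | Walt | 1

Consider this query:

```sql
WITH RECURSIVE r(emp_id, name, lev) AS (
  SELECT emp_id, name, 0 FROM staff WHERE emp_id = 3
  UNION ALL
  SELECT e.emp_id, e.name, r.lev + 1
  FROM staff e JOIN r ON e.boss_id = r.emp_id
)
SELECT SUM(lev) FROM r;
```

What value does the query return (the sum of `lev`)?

Base: emp_id=3 (Sara) at lev 0.
Iteration 1: rows with boss_id in {3} -> Yara (id 7, lev 1), Carol (id 9, lev 1).
Iteration 2: rows with boss_id in {7,9} -> Nina (id 8, lev 2), Uma (id 10, lev 2), Heidi (id 14, lev 2).
Iteration 3: rows with boss_id in {8,10,14} -> Raj (id 11, lev 3), Vera (id 13, lev 3), Mona (id 16, lev 3).
Iteration 4: no rows with boss_id in {11,13,16}; recursion stops.
SUM(lev) = 0 + 1 + 1 + 2 + 2 + 2 + 3 + 3 + 3 = 17.

17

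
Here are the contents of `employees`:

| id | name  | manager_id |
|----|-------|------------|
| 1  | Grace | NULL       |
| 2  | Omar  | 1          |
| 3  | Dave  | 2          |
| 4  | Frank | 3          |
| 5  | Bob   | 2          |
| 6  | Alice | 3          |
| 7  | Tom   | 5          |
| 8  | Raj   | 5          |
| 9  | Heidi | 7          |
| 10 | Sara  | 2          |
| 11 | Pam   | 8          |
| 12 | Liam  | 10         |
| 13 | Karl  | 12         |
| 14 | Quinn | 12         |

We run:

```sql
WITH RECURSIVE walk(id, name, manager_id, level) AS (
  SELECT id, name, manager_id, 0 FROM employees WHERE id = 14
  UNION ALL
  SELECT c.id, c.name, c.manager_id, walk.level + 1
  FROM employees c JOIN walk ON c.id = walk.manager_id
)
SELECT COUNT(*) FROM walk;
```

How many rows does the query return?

Base: id=14 (Quinn), manager_id=12, level 0.
Iteration 1: join on id=12 -> Liam (id 12, manager_id=10, level 1).
Iteration 2: join on id=10 -> Sara (id 10, manager_id=2, level 2).
Iteration 3: join on id=2 -> Omar (id 2, manager_id=1, level 3).
Iteration 4: join on id=1 -> Grace (id 1, manager_id=NULL, level 4).
Iteration 5: manager_id is NULL; no match; recursion stops.
Total rows emitted: 5.

5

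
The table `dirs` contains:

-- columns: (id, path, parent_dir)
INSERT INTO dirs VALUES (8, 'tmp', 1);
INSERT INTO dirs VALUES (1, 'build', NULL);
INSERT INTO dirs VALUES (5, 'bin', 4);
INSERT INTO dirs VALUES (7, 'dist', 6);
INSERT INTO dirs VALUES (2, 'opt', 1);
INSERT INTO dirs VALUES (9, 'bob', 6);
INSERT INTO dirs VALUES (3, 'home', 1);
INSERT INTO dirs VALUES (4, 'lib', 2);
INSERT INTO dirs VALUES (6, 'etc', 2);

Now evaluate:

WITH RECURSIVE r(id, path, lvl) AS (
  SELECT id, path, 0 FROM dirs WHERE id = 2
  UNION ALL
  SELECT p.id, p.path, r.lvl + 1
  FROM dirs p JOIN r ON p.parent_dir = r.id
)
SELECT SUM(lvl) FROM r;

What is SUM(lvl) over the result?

8

Base: id=2 (opt) at lvl 0.
Iteration 1: rows with parent_dir in {2} -> lib (id 4, lvl 1), etc (id 6, lvl 1).
Iteration 2: rows with parent_dir in {4,6} -> bin (id 5, lvl 2), dist (id 7, lvl 2), bob (id 9, lvl 2).
Iteration 3: no rows with parent_dir in {5,7,9}; recursion stops.
SUM(lvl) = 0 + 1 + 1 + 2 + 2 + 2 = 8.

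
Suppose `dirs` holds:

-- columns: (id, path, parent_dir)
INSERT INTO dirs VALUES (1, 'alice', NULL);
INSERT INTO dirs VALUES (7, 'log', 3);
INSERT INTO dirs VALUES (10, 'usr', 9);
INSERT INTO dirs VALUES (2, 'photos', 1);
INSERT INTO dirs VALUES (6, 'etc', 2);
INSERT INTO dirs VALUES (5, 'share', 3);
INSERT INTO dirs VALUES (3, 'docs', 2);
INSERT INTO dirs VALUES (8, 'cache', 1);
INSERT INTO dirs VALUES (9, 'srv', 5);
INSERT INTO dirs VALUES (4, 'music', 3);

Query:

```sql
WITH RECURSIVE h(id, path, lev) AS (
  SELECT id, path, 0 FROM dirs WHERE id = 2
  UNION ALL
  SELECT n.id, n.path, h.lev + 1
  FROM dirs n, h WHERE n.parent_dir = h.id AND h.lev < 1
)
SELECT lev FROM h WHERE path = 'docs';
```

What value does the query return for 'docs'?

1

Base: id=2 (photos) at lev 0.
Iteration 1: rows with parent_dir in {2} -> docs (id 3, lev 1), etc (id 6, lev 1).
Iteration 2: lev < 1 fails for all current rows; recursion stops.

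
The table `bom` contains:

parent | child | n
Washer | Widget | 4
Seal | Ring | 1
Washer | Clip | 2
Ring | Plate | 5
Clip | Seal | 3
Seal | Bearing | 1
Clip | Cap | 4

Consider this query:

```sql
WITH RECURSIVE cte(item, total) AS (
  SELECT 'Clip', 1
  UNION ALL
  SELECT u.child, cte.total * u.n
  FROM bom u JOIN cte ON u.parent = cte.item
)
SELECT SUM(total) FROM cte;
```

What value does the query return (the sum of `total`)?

29

Base: (Clip, total=1).
Iteration 1: components of {Clip} -> Cap = 1*4 = 4, Seal = 1*3 = 3.
Iteration 2: components of {Cap,Seal} -> Bearing = 3*1 = 3, Ring = 3*1 = 3.
Iteration 3: components of {Bearing,Ring} -> Plate = 3*5 = 15.
Iteration 4: no further components; recursion stops.
SUM(total) = 1 + 3 + 4 + 3 + 3 + 15 = 29.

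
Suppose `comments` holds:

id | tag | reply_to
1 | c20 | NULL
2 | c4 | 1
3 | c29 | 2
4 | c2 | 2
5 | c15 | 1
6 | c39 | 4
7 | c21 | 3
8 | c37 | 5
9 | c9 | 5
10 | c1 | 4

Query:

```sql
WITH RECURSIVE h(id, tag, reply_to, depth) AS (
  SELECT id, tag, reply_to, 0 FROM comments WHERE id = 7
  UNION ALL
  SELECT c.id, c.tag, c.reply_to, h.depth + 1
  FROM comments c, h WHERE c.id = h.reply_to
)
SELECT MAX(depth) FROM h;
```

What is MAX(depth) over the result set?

3

Base: id=7 (c21), reply_to=3, depth 0.
Iteration 1: join on id=3 -> c29 (id 3, reply_to=2, depth 1).
Iteration 2: join on id=2 -> c4 (id 2, reply_to=1, depth 2).
Iteration 3: join on id=1 -> c20 (id 1, reply_to=NULL, depth 3).
Iteration 4: reply_to is NULL; no match; recursion stops.
depth values: 0, 1, 2, 3; the maximum is 3.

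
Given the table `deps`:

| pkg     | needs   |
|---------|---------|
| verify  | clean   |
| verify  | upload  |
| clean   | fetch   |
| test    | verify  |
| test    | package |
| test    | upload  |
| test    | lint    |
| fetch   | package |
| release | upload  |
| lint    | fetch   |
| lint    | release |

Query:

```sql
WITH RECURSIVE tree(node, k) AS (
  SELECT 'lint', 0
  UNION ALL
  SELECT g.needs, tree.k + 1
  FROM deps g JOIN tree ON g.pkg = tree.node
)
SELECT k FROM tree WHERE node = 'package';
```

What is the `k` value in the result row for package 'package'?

2

Base: (lint, k=0).
Iteration 1: edges from {lint} -> (fetch, k=1), (release, k=1).
Iteration 2: edges from {fetch,release} -> (package, k=2), (upload, k=2).
Iteration 3: no outgoing edges from {package,upload}; recursion stops.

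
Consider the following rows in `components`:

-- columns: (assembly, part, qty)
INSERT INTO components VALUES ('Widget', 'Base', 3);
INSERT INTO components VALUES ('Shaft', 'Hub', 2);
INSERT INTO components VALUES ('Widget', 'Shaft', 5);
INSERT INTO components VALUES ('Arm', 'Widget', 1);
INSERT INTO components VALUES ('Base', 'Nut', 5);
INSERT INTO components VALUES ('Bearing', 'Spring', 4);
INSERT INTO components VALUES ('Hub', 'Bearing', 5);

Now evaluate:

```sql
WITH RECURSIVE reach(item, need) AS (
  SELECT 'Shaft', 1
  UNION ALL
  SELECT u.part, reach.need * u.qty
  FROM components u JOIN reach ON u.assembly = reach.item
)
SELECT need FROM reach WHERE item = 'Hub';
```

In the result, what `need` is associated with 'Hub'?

Base: (Shaft, need=1).
Iteration 1: components of {Shaft} -> Hub = 1*2 = 2.
Iteration 2: components of {Hub} -> Bearing = 2*5 = 10.
Iteration 3: components of {Bearing} -> Spring = 10*4 = 40.
Iteration 4: no further components; recursion stops.

2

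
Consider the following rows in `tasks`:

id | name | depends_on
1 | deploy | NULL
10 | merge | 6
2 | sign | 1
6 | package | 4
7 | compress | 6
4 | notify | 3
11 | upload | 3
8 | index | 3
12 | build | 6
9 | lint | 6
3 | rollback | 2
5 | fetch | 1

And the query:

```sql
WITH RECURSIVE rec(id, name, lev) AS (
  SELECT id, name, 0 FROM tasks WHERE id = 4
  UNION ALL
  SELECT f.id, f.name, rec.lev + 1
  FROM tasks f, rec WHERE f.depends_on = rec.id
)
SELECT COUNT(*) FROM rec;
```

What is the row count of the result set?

Base: id=4 (notify) at lev 0.
Iteration 1: rows with depends_on in {4} -> package (id 6, lev 1).
Iteration 2: rows with depends_on in {6} -> compress (id 7, lev 2), lint (id 9, lev 2), merge (id 10, lev 2), build (id 12, lev 2).
Iteration 3: no rows with depends_on in {7,9,10,12}; recursion stops.
Total rows emitted: 6.

6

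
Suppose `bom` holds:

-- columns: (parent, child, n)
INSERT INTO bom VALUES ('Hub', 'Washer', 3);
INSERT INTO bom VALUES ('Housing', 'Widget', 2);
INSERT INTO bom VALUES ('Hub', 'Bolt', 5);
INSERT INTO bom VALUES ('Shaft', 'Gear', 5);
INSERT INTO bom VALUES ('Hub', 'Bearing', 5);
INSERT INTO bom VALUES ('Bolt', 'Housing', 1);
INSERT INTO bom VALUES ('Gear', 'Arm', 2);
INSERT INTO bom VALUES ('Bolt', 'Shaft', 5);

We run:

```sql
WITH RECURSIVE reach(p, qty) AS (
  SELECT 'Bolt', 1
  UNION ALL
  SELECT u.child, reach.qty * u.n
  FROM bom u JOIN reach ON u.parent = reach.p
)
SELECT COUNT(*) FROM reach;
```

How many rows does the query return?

6

Base: (Bolt, qty=1).
Iteration 1: components of {Bolt} -> Housing = 1*1 = 1, Shaft = 1*5 = 5.
Iteration 2: components of {Housing,Shaft} -> Gear = 5*5 = 25, Widget = 1*2 = 2.
Iteration 3: components of {Gear,Widget} -> Arm = 25*2 = 50.
Iteration 4: no further components; recursion stops.
Total rows emitted: 6.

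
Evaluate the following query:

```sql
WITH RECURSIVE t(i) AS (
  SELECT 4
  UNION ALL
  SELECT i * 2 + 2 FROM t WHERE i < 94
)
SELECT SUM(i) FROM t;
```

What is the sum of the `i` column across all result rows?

Base: i=4.
Iteration 1: 4 < 94 holds -> i = 4 * 2 + 2 = 10.
Iteration 2: 10 < 94 holds -> i = 10 * 2 + 2 = 22.
Iteration 3: 22 < 94 holds -> i = 22 * 2 + 2 = 46.
Iteration 4: 46 < 94 holds -> i = 46 * 2 + 2 = 94.
Iteration 5: 94 < 94 fails; recursion stops.
SUM(i) = 4 + 10 + 22 + 46 + 94 = 176.

176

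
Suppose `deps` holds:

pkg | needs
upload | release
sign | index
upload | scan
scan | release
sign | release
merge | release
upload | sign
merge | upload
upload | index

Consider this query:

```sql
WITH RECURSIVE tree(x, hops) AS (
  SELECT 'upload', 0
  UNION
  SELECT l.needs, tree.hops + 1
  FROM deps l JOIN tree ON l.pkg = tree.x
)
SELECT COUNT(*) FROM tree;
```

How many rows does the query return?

7

Base: (upload, hops=0).
Iteration 1: edges from {upload} -> (index, hops=1), (release, hops=1), (scan, hops=1), (sign, hops=1).
Iteration 2: edges from {index,release,scan,sign} -> (index, hops=2), (release, hops=2). [UNION drops 1 duplicate row(s)]
Iteration 3: no outgoing edges from {index,release}; recursion stops.
Total rows emitted: 7.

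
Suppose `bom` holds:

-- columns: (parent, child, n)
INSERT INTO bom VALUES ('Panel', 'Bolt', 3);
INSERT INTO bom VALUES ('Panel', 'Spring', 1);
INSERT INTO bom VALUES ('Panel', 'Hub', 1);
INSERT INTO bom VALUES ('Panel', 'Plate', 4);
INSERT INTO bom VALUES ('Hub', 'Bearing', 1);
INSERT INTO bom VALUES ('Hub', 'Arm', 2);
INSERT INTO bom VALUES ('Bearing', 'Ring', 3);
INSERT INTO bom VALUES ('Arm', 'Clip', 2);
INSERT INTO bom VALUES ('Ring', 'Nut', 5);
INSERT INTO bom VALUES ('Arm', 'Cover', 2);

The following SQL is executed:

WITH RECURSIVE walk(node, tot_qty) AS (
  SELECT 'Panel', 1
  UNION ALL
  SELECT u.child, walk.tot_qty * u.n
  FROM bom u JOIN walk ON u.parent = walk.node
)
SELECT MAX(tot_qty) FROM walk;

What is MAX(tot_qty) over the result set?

15

Base: (Panel, tot_qty=1).
Iteration 1: components of {Panel} -> Bolt = 1*3 = 3, Hub = 1*1 = 1, Plate = 1*4 = 4, Spring = 1*1 = 1.
Iteration 2: components of {Bolt,Hub,Plate,Spring} -> Arm = 1*2 = 2, Bearing = 1*1 = 1.
Iteration 3: components of {Arm,Bearing} -> Clip = 2*2 = 4, Cover = 2*2 = 4, Ring = 1*3 = 3.
Iteration 4: components of {Clip,Cover,Ring} -> Nut = 3*5 = 15.
Iteration 5: no further components; recursion stops.
tot_qty values: 1, 3, 1, 1, 4, 1, 2, 3, 4, 4, 15; the maximum is 15.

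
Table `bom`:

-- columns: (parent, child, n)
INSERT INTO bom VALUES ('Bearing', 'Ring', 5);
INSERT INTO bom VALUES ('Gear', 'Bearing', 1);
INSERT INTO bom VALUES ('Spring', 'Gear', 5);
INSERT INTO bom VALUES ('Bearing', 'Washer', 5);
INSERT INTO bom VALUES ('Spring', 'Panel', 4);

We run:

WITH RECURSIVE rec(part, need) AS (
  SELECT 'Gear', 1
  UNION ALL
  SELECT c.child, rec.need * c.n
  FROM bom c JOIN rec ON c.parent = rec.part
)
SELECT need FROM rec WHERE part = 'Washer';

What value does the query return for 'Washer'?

5

Base: (Gear, need=1).
Iteration 1: components of {Gear} -> Bearing = 1*1 = 1.
Iteration 2: components of {Bearing} -> Ring = 1*5 = 5, Washer = 1*5 = 5.
Iteration 3: no further components; recursion stops.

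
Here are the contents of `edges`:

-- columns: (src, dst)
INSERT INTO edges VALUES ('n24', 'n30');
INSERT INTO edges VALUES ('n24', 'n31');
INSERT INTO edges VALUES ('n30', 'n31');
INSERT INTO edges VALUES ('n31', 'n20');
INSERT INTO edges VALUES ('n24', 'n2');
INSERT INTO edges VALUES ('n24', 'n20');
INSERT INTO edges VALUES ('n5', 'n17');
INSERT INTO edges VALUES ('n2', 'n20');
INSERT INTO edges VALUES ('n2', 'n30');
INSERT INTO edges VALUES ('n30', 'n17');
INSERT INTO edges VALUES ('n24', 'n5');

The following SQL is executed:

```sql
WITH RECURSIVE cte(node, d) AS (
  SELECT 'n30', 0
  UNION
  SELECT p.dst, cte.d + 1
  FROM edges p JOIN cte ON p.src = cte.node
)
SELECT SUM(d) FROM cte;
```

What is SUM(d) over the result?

4

Base: (n30, d=0).
Iteration 1: edges from {n30} -> (n17, d=1), (n31, d=1).
Iteration 2: edges from {n17,n31} -> (n20, d=2).
Iteration 3: no outgoing edges from {n20}; recursion stops.
SUM(d) = 0 + 1 + 1 + 2 = 4.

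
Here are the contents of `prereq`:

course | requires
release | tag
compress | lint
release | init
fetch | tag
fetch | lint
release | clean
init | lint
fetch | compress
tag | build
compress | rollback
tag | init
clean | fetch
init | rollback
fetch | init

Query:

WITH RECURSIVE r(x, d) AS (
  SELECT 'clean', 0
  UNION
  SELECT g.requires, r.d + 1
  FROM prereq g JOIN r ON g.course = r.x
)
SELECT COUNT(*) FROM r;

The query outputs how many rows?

12

Base: (clean, d=0).
Iteration 1: edges from {clean} -> (fetch, d=1).
Iteration 2: edges from {fetch} -> (compress, d=2), (init, d=2), (lint, d=2), (tag, d=2).
Iteration 3: edges from {compress,init,lint,tag} -> (build, d=3), (init, d=3), (lint, d=3), (rollback, d=3). [UNION drops 2 duplicate row(s)]
Iteration 4: edges from {build,init,lint,rollback} -> (lint, d=4), (rollback, d=4).
Iteration 5: no outgoing edges from {lint,rollback}; recursion stops.
Total rows emitted: 12.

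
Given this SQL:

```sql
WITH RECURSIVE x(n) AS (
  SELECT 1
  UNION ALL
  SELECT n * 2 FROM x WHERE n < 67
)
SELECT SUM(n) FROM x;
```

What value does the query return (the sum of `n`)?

Base: n=1.
Iteration 1: 1 < 67 holds -> n = 1 * 2 = 2.
Iteration 2: 2 < 67 holds -> n = 2 * 2 = 4.
Iteration 3: 4 < 67 holds -> n = 4 * 2 = 8.
Iteration 4: 8 < 67 holds -> n = 8 * 2 = 16.
Iteration 5: 16 < 67 holds -> n = 16 * 2 = 32.
Iteration 6: 32 < 67 holds -> n = 32 * 2 = 64.
Iteration 7: 64 < 67 holds -> n = 64 * 2 = 128.
Iteration 8: 128 < 67 fails; recursion stops.
SUM(n) = 1 + 2 + 4 + 8 + 16 + 32 + 64 + 128 = 255.

255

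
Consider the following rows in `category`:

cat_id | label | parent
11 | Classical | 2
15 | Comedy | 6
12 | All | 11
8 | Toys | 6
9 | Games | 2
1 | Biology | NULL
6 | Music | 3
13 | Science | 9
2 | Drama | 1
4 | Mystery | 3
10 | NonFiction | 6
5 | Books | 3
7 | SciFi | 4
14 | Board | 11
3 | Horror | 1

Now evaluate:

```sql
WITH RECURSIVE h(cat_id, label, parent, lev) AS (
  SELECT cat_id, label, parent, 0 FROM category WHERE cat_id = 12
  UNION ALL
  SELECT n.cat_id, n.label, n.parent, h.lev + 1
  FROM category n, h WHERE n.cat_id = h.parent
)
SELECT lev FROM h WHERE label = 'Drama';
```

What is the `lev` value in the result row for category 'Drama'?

Base: cat_id=12 (All), parent=11, lev 0.
Iteration 1: join on cat_id=11 -> Classical (id 11, parent=2, lev 1).
Iteration 2: join on cat_id=2 -> Drama (id 2, parent=1, lev 2).
Iteration 3: join on cat_id=1 -> Biology (id 1, parent=NULL, lev 3).
Iteration 4: parent is NULL; no match; recursion stops.

2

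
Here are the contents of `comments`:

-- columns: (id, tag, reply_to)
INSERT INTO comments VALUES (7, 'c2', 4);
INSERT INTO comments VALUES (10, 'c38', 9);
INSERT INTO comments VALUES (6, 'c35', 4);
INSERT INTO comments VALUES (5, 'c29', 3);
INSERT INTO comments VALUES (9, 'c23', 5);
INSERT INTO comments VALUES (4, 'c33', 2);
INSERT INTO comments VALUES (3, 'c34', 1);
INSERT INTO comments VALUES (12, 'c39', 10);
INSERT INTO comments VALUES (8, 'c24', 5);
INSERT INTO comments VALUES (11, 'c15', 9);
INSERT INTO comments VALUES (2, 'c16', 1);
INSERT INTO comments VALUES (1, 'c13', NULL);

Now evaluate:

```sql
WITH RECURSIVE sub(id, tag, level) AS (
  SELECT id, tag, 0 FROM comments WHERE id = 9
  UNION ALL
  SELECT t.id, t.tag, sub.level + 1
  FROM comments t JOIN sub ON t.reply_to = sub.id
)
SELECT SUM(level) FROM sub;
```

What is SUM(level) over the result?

4

Base: id=9 (c23) at level 0.
Iteration 1: rows with reply_to in {9} -> c38 (id 10, level 1), c15 (id 11, level 1).
Iteration 2: rows with reply_to in {10,11} -> c39 (id 12, level 2).
Iteration 3: no rows with reply_to in {12}; recursion stops.
SUM(level) = 0 + 1 + 1 + 2 = 4.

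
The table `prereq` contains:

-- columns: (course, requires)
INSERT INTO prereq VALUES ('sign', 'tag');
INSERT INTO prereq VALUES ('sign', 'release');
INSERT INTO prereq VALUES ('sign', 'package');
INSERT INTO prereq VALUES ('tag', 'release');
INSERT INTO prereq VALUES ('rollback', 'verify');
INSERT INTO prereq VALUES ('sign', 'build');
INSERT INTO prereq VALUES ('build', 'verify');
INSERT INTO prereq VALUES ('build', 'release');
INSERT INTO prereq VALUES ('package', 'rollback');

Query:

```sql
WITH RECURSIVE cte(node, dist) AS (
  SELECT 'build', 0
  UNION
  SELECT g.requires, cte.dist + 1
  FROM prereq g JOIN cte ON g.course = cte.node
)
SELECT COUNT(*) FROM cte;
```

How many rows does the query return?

3

Base: (build, dist=0).
Iteration 1: edges from {build} -> (release, dist=1), (verify, dist=1).
Iteration 2: no outgoing edges from {release,verify}; recursion stops.
Total rows emitted: 3.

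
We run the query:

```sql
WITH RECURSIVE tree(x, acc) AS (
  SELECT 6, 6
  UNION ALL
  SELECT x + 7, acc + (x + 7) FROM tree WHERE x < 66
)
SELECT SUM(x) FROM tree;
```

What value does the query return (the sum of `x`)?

Base: x=6, acc=6.
Iteration 1: 6 < 66 holds -> x = 6 + 7 = 13, acc = 6 + 13 = 19.
Iteration 2: 13 < 66 holds -> x = 13 + 7 = 20, acc = 19 + 20 = 39.
Iteration 3: 20 < 66 holds -> x = 20 + 7 = 27, acc = 39 + 27 = 66.
Iteration 4: 27 < 66 holds -> x = 27 + 7 = 34, acc = 66 + 34 = 100.
Iteration 5: 34 < 66 holds -> x = 34 + 7 = 41, acc = 100 + 41 = 141.
Iteration 6: 41 < 66 holds -> x = 41 + 7 = 48, acc = 141 + 48 = 189.
Iteration 7: 48 < 66 holds -> x = 48 + 7 = 55, acc = 189 + 55 = 244.
Iteration 8: 55 < 66 holds -> x = 55 + 7 = 62, acc = 244 + 62 = 306.
Iteration 9: 62 < 66 holds -> x = 62 + 7 = 69, acc = 306 + 69 = 375.
Iteration 10: 69 < 66 fails; recursion stops.
SUM(x) = 6 + 13 + 20 + 27 + 34 + 41 + 48 + 55 + 62 + 69 = 375.

375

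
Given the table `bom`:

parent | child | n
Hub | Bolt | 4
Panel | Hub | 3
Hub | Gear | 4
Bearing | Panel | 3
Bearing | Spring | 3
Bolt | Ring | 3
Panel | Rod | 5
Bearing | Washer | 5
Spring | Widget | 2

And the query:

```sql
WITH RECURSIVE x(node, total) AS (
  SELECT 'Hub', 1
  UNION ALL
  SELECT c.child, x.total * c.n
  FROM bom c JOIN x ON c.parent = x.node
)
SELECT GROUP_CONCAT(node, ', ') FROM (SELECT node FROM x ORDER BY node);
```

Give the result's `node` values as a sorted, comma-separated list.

Base: (Hub, total=1).
Iteration 1: components of {Hub} -> Bolt = 1*4 = 4, Gear = 1*4 = 4.
Iteration 2: components of {Bolt,Gear} -> Ring = 4*3 = 12.
Iteration 3: no further components; recursion stops.

Bolt, Gear, Hub, Ring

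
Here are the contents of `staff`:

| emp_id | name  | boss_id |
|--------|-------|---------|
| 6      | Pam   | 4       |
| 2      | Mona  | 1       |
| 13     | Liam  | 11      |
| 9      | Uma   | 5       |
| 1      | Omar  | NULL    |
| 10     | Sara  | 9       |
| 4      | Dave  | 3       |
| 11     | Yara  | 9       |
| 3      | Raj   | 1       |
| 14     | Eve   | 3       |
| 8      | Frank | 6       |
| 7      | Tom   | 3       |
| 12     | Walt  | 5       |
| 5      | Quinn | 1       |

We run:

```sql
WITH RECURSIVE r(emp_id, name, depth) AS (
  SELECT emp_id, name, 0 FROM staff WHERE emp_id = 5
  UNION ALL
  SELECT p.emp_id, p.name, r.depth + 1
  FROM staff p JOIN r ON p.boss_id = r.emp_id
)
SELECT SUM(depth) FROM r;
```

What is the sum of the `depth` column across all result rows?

Base: emp_id=5 (Quinn) at depth 0.
Iteration 1: rows with boss_id in {5} -> Uma (id 9, depth 1), Walt (id 12, depth 1).
Iteration 2: rows with boss_id in {9,12} -> Sara (id 10, depth 2), Yara (id 11, depth 2).
Iteration 3: rows with boss_id in {10,11} -> Liam (id 13, depth 3).
Iteration 4: no rows with boss_id in {13}; recursion stops.
SUM(depth) = 0 + 1 + 1 + 2 + 2 + 3 = 9.

9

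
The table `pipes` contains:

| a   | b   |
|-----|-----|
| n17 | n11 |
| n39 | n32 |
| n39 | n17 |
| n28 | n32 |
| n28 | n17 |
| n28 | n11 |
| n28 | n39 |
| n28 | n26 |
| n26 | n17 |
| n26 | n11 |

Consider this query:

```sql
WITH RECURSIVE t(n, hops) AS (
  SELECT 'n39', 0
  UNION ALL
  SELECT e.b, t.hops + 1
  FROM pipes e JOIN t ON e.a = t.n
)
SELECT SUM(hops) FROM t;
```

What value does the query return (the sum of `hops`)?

4

Base: (n39, hops=0).
Iteration 1: edges from {n39} -> (n17, hops=1), (n32, hops=1).
Iteration 2: edges from {n17,n32} -> (n11, hops=2).
Iteration 3: no outgoing edges from {n11}; recursion stops.
SUM(hops) = 0 + 1 + 1 + 2 = 4.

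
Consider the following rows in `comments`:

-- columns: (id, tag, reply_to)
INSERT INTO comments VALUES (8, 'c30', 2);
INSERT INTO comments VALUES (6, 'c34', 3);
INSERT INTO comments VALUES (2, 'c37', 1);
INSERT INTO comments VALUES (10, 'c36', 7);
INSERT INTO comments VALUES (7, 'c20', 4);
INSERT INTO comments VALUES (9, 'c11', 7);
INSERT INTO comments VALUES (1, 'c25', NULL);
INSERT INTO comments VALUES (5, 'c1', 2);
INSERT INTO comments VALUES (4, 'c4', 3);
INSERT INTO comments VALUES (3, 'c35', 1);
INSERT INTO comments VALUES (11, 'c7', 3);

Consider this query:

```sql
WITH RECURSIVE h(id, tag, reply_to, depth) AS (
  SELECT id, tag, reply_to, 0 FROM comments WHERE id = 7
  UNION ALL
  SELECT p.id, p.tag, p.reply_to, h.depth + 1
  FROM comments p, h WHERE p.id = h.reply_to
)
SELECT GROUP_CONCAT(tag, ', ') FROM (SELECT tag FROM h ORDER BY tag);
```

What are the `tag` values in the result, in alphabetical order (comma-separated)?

Base: id=7 (c20), reply_to=4, depth 0.
Iteration 1: join on id=4 -> c4 (id 4, reply_to=3, depth 1).
Iteration 2: join on id=3 -> c35 (id 3, reply_to=1, depth 2).
Iteration 3: join on id=1 -> c25 (id 1, reply_to=NULL, depth 3).
Iteration 4: reply_to is NULL; no match; recursion stops.

c20, c25, c35, c4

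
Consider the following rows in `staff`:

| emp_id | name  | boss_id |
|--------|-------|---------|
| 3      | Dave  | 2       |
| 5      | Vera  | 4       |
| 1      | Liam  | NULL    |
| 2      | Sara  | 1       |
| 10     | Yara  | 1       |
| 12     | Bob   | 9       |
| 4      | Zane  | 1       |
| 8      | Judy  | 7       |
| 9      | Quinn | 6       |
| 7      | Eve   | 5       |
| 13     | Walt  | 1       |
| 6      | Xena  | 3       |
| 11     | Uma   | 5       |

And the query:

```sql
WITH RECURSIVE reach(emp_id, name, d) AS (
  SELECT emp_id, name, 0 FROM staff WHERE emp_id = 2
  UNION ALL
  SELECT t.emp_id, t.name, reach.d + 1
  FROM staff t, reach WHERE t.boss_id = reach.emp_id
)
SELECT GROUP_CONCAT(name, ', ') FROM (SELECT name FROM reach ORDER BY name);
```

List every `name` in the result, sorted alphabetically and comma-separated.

Base: emp_id=2 (Sara) at d 0.
Iteration 1: rows with boss_id in {2} -> Dave (id 3, d 1).
Iteration 2: rows with boss_id in {3} -> Xena (id 6, d 2).
Iteration 3: rows with boss_id in {6} -> Quinn (id 9, d 3).
Iteration 4: rows with boss_id in {9} -> Bob (id 12, d 4).
Iteration 5: no rows with boss_id in {12}; recursion stops.

Bob, Dave, Quinn, Sara, Xena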